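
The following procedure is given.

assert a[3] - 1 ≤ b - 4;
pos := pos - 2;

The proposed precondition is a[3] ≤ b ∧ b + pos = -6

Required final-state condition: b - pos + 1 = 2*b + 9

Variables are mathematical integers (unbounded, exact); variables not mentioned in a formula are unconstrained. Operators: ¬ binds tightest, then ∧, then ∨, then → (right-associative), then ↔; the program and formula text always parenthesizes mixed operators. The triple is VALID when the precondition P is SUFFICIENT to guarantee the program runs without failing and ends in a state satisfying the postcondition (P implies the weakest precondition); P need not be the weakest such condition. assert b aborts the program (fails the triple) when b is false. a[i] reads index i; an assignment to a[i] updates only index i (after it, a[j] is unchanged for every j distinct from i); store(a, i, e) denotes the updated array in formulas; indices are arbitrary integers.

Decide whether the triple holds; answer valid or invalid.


Working backward. After the program, the postcondition b - pos + 1 = 2*b + 9 must hold; in canonical form it is b + pos = -8.
Before pos := pos - 2: b + pos = -6
Before assert a[3] - 1 ≤ b - 4: a[3] ≤ b - 3 ∧ b + pos = -6
The weakest precondition is a[3] ≤ b - 3 ∧ b + pos = -6.
Check whether a[3] ≤ b ∧ b + pos = -6 implies it.
Countermodel: at the initial state a = {[3] = -6, elsewhere -6}, b = -6, pos = 0, the precondition holds but the weakest precondition fails.
Answer: invalid


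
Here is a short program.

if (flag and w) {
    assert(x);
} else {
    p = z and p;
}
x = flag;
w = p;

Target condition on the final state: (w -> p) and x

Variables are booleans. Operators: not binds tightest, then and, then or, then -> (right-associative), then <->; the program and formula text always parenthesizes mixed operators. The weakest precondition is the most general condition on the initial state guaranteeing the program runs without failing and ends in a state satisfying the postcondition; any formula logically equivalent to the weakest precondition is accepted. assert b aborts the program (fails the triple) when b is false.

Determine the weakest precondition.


Working backward. After the program, (w -> p) and x must hold.
Before w := p: x
Before x := flag: flag
Then branch requires x and flag; else branch requires flag.
Before the if: ((flag and w) -> (x and flag)) and ((not (flag and w)) -> flag)
Answer: WP = ((flag and w) -> (x and flag)) and ((not (flag and w)) -> flag)


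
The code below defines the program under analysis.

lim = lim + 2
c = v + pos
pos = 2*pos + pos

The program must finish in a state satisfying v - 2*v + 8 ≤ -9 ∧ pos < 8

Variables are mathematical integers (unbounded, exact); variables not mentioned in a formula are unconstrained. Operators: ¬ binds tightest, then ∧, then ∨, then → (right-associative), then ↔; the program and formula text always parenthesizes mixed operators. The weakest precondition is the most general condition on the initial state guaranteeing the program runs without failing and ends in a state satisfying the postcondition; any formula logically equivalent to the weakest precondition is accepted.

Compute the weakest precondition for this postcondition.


Working backward. After the program, the postcondition v - 2*v + 8 ≤ -9 ∧ pos < 8 must hold; in canonical form it is v ≥ 17 ∧ pos < 8.
Before pos := 2*pos + pos: v ≥ 17 ∧ 3*pos < 8
Before c := v + pos: v ≥ 17 ∧ 3*pos < 8
Before lim := lim + 2: v ≥ 17 ∧ 3*pos < 8
Answer: WP = v ≥ 17 ∧ 3*pos < 8


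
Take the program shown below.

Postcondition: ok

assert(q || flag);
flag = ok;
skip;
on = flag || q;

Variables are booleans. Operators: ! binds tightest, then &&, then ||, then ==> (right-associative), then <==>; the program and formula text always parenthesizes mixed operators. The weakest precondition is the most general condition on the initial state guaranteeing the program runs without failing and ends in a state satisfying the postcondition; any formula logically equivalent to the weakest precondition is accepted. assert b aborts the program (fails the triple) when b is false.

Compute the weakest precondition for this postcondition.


Working backward. After the program, ok must hold.
Before on := flag || q: ok
Before skip: ok
Before flag := ok: ok
Before assert q || flag: (q || flag) && ok
Answer: WP = (q || flag) && ok


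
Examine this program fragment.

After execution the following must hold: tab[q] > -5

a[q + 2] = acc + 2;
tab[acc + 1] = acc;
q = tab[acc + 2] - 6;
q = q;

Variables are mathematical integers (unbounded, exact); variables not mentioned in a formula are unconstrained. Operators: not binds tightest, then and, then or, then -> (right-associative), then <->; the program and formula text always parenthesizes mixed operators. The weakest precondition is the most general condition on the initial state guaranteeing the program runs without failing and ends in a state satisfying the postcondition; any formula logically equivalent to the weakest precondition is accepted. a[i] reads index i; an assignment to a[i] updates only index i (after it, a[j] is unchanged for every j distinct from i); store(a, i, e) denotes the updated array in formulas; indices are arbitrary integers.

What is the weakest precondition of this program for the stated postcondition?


Working backward. After the program, tab[q] > -5 must hold.
Before q := q: tab[q] > -5
Before q := tab[acc + 2] - 6: tab[tab[acc + 2] - 6] > -5
Before tab[acc + 1] := acc: store(tab, acc + 1, acc)[store(tab, acc + 1, acc)[acc + 2] - 6] > -5
Before a[q + 2] := acc + 2: store(tab, acc + 1, acc)[store(tab, acc + 1, acc)[acc + 2] - 6] > -5
Answer: WP = store(tab, acc + 1, acc)[store(tab, acc + 1, acc)[acc + 2] - 6] > -5


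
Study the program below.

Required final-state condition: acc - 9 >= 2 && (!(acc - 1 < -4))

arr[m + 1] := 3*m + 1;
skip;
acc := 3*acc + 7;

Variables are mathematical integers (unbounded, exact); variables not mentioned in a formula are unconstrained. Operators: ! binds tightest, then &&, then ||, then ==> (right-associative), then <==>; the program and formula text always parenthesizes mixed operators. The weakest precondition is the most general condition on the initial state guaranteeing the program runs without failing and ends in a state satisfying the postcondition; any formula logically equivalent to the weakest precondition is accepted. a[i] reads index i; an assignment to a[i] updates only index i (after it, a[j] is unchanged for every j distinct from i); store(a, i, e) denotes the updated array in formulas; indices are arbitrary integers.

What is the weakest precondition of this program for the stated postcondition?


Working backward. After the program, the postcondition acc - 9 >= 2 && (!(acc - 1 < -4)) must hold; in canonical form it is acc >= 11 && (!(acc < -3)).
Before acc := 3*acc + 7: 3*acc >= 4 && (!(3*acc < -10))
Before skip: 3*acc >= 4 && (!(3*acc < -10))
Before arr[m + 1] := 3*m + 1: 3*acc >= 4 && (!(3*acc < -10))
Answer: WP = 3*acc >= 4 && (!(3*acc < -10))


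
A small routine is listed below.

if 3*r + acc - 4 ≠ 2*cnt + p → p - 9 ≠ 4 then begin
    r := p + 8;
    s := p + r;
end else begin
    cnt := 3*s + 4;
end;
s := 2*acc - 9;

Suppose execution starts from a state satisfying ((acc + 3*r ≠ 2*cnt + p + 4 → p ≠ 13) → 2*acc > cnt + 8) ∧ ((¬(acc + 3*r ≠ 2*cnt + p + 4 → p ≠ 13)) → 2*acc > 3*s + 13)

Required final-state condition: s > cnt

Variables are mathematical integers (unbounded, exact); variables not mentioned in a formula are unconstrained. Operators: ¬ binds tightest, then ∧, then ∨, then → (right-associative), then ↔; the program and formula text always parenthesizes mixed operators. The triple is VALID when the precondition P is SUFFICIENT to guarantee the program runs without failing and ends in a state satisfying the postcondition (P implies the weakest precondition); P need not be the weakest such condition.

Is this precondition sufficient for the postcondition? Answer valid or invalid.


Working backward. After the program, s > cnt must hold.
Before s := 2*acc - 9: 2*acc > cnt + 9
Then branch requires 2*acc > cnt + 9; else branch requires 2*acc > 3*s + 13.
Before the if: ((acc + 3*r ≠ 2*cnt + p + 4 → p ≠ 13) → 2*acc > cnt + 9) ∧ ((¬(acc + 3*r ≠ 2*cnt + p + 4 → p ≠ 13)) → 2*acc > 3*s + 13)
The weakest precondition is ((acc + 3*r ≠ 2*cnt + p + 4 → p ≠ 13) → 2*acc > cnt + 9) ∧ ((¬(acc + 3*r ≠ 2*cnt + p + 4 → p ≠ 13)) → 2*acc > 3*s + 13).
Check whether ((acc + 3*r ≠ 2*cnt + p + 4 → p ≠ 13) → 2*acc > cnt + 8) ∧ ((¬(acc + 3*r ≠ 2*cnt + p + 4 → p ≠ 13)) → 2*acc > 3*s + 13) implies it.
Countermodel: at the initial state acc = -2, cnt = -13, p = 14, r = -3, s = -6, the precondition holds but the weakest precondition fails.
Answer: invalid


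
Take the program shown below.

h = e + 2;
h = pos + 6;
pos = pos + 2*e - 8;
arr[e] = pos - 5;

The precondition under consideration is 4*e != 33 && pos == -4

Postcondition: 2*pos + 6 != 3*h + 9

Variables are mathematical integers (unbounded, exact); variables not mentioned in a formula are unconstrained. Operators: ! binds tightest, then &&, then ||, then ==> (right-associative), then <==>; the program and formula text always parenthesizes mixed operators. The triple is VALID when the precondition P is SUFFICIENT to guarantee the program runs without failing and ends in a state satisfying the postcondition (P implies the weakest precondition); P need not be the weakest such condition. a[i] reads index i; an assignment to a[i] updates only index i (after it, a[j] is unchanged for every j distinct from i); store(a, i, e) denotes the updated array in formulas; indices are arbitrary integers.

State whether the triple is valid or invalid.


Working backward. After the program, the postcondition 2*pos + 6 != 3*h + 9 must hold; in canonical form it is 2*pos != 3*h + 3.
Before arr[e] := pos - 5: 2*pos != 3*h + 3
Before pos := pos + 2*e - 8: 4*e + 2*pos != 3*h + 19
Before h := pos + 6: 4*e != pos + 37
Before h := e + 2: 4*e != pos + 37
The weakest precondition is 4*e != pos + 37.
Check whether 4*e != 33 && pos == -4 implies it.
Every state satisfying the precondition satisfies the weakest precondition: the implication holds.
Answer: valid


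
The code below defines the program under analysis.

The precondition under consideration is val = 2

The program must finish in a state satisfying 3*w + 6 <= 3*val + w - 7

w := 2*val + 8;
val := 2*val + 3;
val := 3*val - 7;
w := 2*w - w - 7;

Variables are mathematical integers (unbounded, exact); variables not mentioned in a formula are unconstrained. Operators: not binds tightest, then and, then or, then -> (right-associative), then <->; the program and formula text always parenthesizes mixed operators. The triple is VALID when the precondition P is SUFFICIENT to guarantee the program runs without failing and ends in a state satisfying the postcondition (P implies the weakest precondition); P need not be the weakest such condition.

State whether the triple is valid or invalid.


Working backward. After the program, the postcondition 3*w + 6 <= 3*val + w - 7 must hold; in canonical form it is 2*w <= 3*val - 13.
Before w := 2*w - w - 7: 2*w <= 3*val + 1
Before val := 3*val - 7: 2*w <= 9*val - 20
Before val := 2*val + 3: 2*w <= 18*val + 7
Before w := 2*val + 8: 14*val >= 9
The weakest precondition is 14*val >= 9.
Check whether val = 2 implies it.
Every state satisfying the precondition satisfies the weakest precondition: the implication holds.
Answer: valid


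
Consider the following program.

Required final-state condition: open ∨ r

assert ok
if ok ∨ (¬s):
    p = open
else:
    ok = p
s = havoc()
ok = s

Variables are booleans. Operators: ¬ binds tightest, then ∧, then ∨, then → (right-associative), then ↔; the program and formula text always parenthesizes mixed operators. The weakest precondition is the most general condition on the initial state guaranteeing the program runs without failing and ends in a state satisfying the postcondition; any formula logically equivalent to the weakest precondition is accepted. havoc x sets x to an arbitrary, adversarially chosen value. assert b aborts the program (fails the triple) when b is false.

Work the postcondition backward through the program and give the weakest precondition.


Working backward. After the program, open ∨ r must hold.
Before ok := s: open ∨ r
Before havoc s: open ∨ r
Then branch requires open ∨ r; else branch requires open ∨ r.
Before the if: ((ok ∨ (¬s)) → (open ∨ r)) ∧ ((¬(ok ∨ (¬s))) → (open ∨ r))
Before assert ok: ok ∧ ((ok ∨ (¬s)) → (open ∨ r)) ∧ ((¬(ok ∨ (¬s))) → (open ∨ r))
Answer: WP = ok ∧ ((ok ∨ (¬s)) → (open ∨ r)) ∧ ((¬(ok ∨ (¬s))) → (open ∨ r))


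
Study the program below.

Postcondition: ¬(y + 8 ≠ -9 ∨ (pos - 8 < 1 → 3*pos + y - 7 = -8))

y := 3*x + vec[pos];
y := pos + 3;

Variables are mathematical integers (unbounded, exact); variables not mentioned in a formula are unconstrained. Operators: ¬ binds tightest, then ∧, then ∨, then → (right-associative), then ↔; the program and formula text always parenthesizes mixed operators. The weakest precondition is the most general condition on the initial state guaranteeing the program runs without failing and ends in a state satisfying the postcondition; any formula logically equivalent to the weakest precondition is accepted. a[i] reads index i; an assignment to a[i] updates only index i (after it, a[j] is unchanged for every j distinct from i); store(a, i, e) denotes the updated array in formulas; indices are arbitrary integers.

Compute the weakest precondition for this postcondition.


Working backward. After the program, the postcondition ¬(y + 8 ≠ -9 ∨ (pos - 8 < 1 → 3*pos + y - 7 = -8)) must hold; in canonical form it is ¬(y ≠ -17 ∨ (pos < 9 → 3*pos + y = -1)).
Before y := pos + 3: ¬(pos ≠ -20 ∨ (pos < 9 → 4*pos = -4))
Before y := 3*x + vec[pos]: ¬(pos ≠ -20 ∨ (pos < 9 → 4*pos = -4))
Answer: WP = ¬(pos ≠ -20 ∨ (pos < 9 → 4*pos = -4))


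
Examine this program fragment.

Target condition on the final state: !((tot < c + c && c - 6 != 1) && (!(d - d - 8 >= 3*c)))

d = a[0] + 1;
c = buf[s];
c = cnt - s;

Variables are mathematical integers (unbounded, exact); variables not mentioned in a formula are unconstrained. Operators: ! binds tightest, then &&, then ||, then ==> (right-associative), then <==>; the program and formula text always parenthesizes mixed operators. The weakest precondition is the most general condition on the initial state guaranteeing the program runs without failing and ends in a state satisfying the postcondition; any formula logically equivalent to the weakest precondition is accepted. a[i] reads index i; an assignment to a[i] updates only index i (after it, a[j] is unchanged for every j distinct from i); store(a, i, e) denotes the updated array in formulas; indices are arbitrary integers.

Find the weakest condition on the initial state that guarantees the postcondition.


Working backward. After the program, the postcondition !((tot < c + c && c - 6 != 1) && (!(d - d - 8 >= 3*c))) must hold; in canonical form it is !(tot < 2*c && c != 7 && (!(3*c <= -8))).
Before c := cnt - s: !(2*s + tot < 2*cnt && cnt != s + 7 && (!(3*cnt <= 3*s - 8)))
Before c := buf[s]: !(2*s + tot < 2*cnt && cnt != s + 7 && (!(3*cnt <= 3*s - 8)))
Before d := a[0] + 1: !(2*s + tot < 2*cnt && cnt != s + 7 && (!(3*cnt <= 3*s - 8)))
Answer: WP = !(2*s + tot < 2*cnt && cnt != s + 7 && (!(3*cnt <= 3*s - 8)))


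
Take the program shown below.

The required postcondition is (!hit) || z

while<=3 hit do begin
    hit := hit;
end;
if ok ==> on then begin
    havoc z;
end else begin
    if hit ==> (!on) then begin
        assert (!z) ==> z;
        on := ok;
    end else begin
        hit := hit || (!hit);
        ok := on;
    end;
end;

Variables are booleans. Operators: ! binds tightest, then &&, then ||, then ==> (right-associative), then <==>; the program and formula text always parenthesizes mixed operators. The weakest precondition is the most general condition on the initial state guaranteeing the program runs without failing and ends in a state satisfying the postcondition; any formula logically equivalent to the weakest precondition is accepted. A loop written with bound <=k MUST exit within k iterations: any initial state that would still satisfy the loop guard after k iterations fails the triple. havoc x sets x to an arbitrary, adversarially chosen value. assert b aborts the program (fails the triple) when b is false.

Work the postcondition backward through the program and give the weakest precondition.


Working backward. After the program, (!hit) || z must hold.
Then branch requires !hit; else branch requires ((hit ==> (!on)) ==> (((!z) ==> z) && ((!hit) || z))) && ((!(hit ==> (!on))) ==> z).
Before the if: ((ok ==> on) ==> (!hit)) && ((!(ok ==> on)) ==> (((hit ==> (!on)) ==> (((!z) ==> z) && ((!hit) || z))) && ((!(hit ==> (!on))) ==> z)))
Before the loop (bound <=3), unroll the exhaustion recursion (WP_0 = exit-now case; WP_j = one more guarded iteration, up to j = 3):
  WP_0: (!hit) && ((ok ==> on) ==> (!hit)) && ((!(ok ==> on)) ==> (((hit ==> (!on)) ==> (((!z) ==> z) && ((!hit) || z))) && ((!(hit ==> (!on))) ==> z)))
  WP_1: (hit ==> ((!hit) && ((ok ==> on) ==> (!hit)) && ((!(ok ==> on)) ==> (((hit ==> (!on)) ==> (((!z) ==> z) && ((!hit) || z))) && ((!(hit ==> (!on))) ==> z))))) && ((!hit) ==> (((ok ==> on) ==> (!hit)) && ((!(ok ==> on)) ==> (((hit ==> (!on)) ==> (((!z) ==> z) && ((!hit) || z))) && ((!(hit ==> (!on))) ==> z)))))
  WP_2: (hit ==> ((hit ==> ((!hit) && ((ok ==> on) ==> (!hit)) && ((!(ok ==> on)) ==> (((hit ==> (!on)) ==> (((!z) ==> z) && ((!hit) || z))) && ((!(hit ==> (!on))) ==> z))))) && ((!hit) ==> (((ok ==> on) ==> (!hit)) && ((!(ok ==> on)) ==> (((hit ==> (!on)) ==> (((!z) ==> z) && ((!hit) || z))) && ((!(hit ==> (!on))) ==> z))))))) && ((!hit) ==> (((ok ==> on) ==> (!hit)) && ((!(ok ==> on)) ==> (((hit ==> (!on)) ==> (((!z) ==> z) && ((!hit) || z))) && ((!(hit ==> (!on))) ==> z)))))
  WP_3: (hit ==> ((hit ==> ((hit ==> ((!hit) && ((ok ==> on) ==> (!hit)) && ((!(ok ==> on)) ==> (((hit ==> (!on)) ==> (((!z) ==> z) && ((!hit) || z))) && ((!(hit ==> (!on))) ==> z))))) && ((!hit) ==> (((ok ==> on) ==> (!hit)) && ((!(ok ==> on)) ==> (((hit ==> (!on)) ==> (((!z) ==> z) && ((!hit) || z))) && ((!(hit ==> (!on))) ==> z))))))) && ((!hit) ==> (((ok ==> on) ==> (!hit)) && ((!(ok ==> on)) ==> (((hit ==> (!on)) ==> (((!z) ==> z) && ((!hit) || z))) && ((!(hit ==> (!on))) ==> z))))))) && ((!hit) ==> (((ok ==> on) ==> (!hit)) && ((!(ok ==> on)) ==> (((hit ==> (!on)) ==> (((!z) ==> z) && ((!hit) || z))) && ((!(hit ==> (!on))) ==> z)))))
So before the loop: (hit ==> ((hit ==> ((hit ==> ((!hit) && ((ok ==> on) ==> (!hit)) && ((!(ok ==> on)) ==> (((hit ==> (!on)) ==> (((!z) ==> z) && ((!hit) || z))) && ((!(hit ==> (!on))) ==> z))))) && ((!hit) ==> (((ok ==> on) ==> (!hit)) && ((!(ok ==> on)) ==> (((hit ==> (!on)) ==> (((!z) ==> z) && ((!hit) || z))) && ((!(hit ==> (!on))) ==> z))))))) && ((!hit) ==> (((ok ==> on) ==> (!hit)) && ((!(ok ==> on)) ==> (((hit ==> (!on)) ==> (((!z) ==> z) && ((!hit) || z))) && ((!(hit ==> (!on))) ==> z))))))) && ((!hit) ==> (((ok ==> on) ==> (!hit)) && ((!(ok ==> on)) ==> (((hit ==> (!on)) ==> (((!z) ==> z) && ((!hit) || z))) && ((!(hit ==> (!on))) ==> z)))))
Answer: WP = (hit ==> ((hit ==> ((hit ==> ((!hit) && ((ok ==> on) ==> (!hit)) && ((!(ok ==> on)) ==> (((hit ==> (!on)) ==> (((!z) ==> z) && ((!hit) || z))) && ((!(hit ==> (!on))) ==> z))))) && ((!hit) ==> (((ok ==> on) ==> (!hit)) && ((!(ok ==> on)) ==> (((hit ==> (!on)) ==> (((!z) ==> z) && ((!hit) || z))) && ((!(hit ==> (!on))) ==> z))))))) && ((!hit) ==> (((ok ==> on) ==> (!hit)) && ((!(ok ==> on)) ==> (((hit ==> (!on)) ==> (((!z) ==> z) && ((!hit) || z))) && ((!(hit ==> (!on))) ==> z))))))) && ((!hit) ==> (((ok ==> on) ==> (!hit)) && ((!(ok ==> on)) ==> (((hit ==> (!on)) ==> (((!z) ==> z) && ((!hit) || z))) && ((!(hit ==> (!on))) ==> z)))))


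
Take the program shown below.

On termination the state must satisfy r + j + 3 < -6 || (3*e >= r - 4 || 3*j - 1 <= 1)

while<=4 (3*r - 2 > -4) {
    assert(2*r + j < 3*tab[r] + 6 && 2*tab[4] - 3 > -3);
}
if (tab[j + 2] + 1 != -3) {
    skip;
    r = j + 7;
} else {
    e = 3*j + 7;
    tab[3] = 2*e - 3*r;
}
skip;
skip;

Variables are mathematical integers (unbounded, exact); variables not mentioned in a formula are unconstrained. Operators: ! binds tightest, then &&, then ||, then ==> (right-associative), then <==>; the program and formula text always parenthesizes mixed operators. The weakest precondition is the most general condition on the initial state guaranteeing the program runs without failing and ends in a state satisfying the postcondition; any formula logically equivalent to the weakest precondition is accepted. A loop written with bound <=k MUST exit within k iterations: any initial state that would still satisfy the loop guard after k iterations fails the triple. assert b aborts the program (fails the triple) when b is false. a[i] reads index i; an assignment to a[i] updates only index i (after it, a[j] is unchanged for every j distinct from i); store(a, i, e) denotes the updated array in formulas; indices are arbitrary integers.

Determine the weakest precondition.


Working backward. After the program, the postcondition r + j + 3 < -6 || (3*e >= r - 4 || 3*j - 1 <= 1) must hold; in canonical form it is j + r < -9 || 3*e >= r - 4 || 3*j <= 2.
Before skip: j + r < -9 || 3*e >= r - 4 || 3*j <= 2
Before skip: j + r < -9 || 3*e >= r - 4 || 3*j <= 2
Then branch requires 2*j < -16 || 3*e >= j + 3 || 3*j <= 2; else branch requires j + r < -9 || 9*j >= r - 25 || 3*j <= 2.
Before the if: (tab[j + 2] != -4 ==> (2*j < -16 || 3*e >= j + 3 || 3*j <= 2)) && ((!(tab[j + 2] != -4)) ==> (j + r < -9 || 9*j >= r - 25 || 3*j <= 2))
Before the loop (bound <=4), unroll the exhaustion recursion (WP_0 = exit-now case; WP_j = one more guarded iteration, up to j = 4):
  WP_0: (!(3*r > -2)) && (tab[j + 2] != -4 ==> (2*j < -16 || 3*e >= j + 3 || 3*j <= 2)) && ((!(tab[j + 2] != -4)) ==> (j + r < -9 || 9*j >= r - 25 || 3*j <= 2))
  WP_1: (3*r > -2 ==> (j + 2*r < 3*tab[r] + 6 && 2*tab[4] > 0 && (!(3*r > -2)) && (tab[j + 2] != -4 ==> (2*j < -16 || 3*e >= j + 3 || 3*j <= 2)) && ((!(tab[j + 2] != -4)) ==> (j + r < -9 || 9*j >= r - 25 || 3*j <= 2)))) && ((!(3*r > -2)) ==> ((tab[j + 2] != -4 ==> (2*j < -16 || 3*e >= j + 3 || 3*j <= 2)) && ((!(tab[j + 2] != -4)) ==> (j + r < -9 || 9*j >= r - 25 || 3*j <= 2))))
  WP_2: (3*r > -2 ==> (j + 2*r < 3*tab[r] + 6 && 2*tab[4] > 0 && (3*r > -2 ==> (j + 2*r < 3*tab[r] + 6 && 2*tab[4] > 0 && (!(3*r > -2)) && (tab[j + 2] != -4 ==> (2*j < -16 || 3*e >= j + 3 || 3*j <= 2)) && ((!(tab[j + 2] != -4)) ==> (j + r < -9 || 9*j >= r - 25 || 3*j <= 2)))) && ((!(3*r > -2)) ==> ((tab[j + 2] != -4 ==> (2*j < -16 || 3*e >= j + 3 || 3*j <= 2)) && ((!(tab[j + 2] != -4)) ==> (j + r < -9 || 9*j >= r - 25 || 3*j <= 2)))))) && ((!(3*r > -2)) ==> ((tab[j + 2] != -4 ==> (2*j < -16 || 3*e >= j + 3 || 3*j <= 2)) && ((!(tab[j + 2] != -4)) ==> (j + r < -9 || 9*j >= r - 25 || 3*j <= 2))))
  WP_3: (3*r > -2 ==> (j + 2*r < 3*tab[r] + 6 && 2*tab[4] > 0 && (3*r > -2 ==> (j + 2*r < 3*tab[r] + 6 && 2*tab[4] > 0 && (3*r > -2 ==> (j + 2*r < 3*tab[r] + 6 && 2*tab[4] > 0 && (!(3*r > -2)) && (tab[j + 2] != -4 ==> (2*j < -16 || 3*e >= j + 3 || 3*j <= 2)) && ((!(tab[j + 2] != -4)) ==> (j + r < -9 || 9*j >= r - 25 || 3*j <= 2)))) && ((!(3*r > -2)) ==> ((tab[j + 2] != -4 ==> (2*j < -16 || 3*e >= j + 3 || 3*j <= 2)) && ((!(tab[j + 2] != -4)) ==> (j + r < -9 || 9*j >= r - 25 || 3*j <= 2)))))) && ((!(3*r > -2)) ==> ((tab[j + 2] != -4 ==> (2*j < -16 || 3*e >= j + 3 || 3*j <= 2)) && ((!(tab[j + 2] != -4)) ==> (j + r < -9 || 9*j >= r - 25 || 3*j <= 2)))))) && ((!(3*r > -2)) ==> ((tab[j + 2] != -4 ==> (2*j < -16 || 3*e >= j + 3 || 3*j <= 2)) && ((!(tab[j + 2] != -4)) ==> (j + r < -9 || 9*j >= r - 25 || 3*j <= 2))))
  WP_4: (3*r > -2 ==> (j + 2*r < 3*tab[r] + 6 && 2*tab[4] > 0 && (3*r > -2 ==> (j + 2*r < 3*tab[r] + 6 && 2*tab[4] > 0 && (3*r > -2 ==> (j + 2*r < 3*tab[r] + 6 && 2*tab[4] > 0 && (3*r > -2 ==> (j + 2*r < 3*tab[r] + 6 && 2*tab[4] > 0 && (!(3*r > -2)) && (tab[j + 2] != -4 ==> (2*j < -16 || 3*e >= j + 3 || 3*j <= 2)) && ((!(tab[j + 2] != -4)) ==> (j + r < -9 || 9*j >= r - 25 || 3*j <= 2)))) && ((!(3*r > -2)) ==> ((tab[j + 2] != -4 ==> (2*j < -16 || 3*e >= j + 3 || 3*j <= 2)) && ((!(tab[j + 2] != -4)) ==> (j + r < -9 || 9*j >= r - 25 || 3*j <= 2)))))) && ((!(3*r > -2)) ==> ((tab[j + 2] != -4 ==> (2*j < -16 || 3*e >= j + 3 || 3*j <= 2)) && ((!(tab[j + 2] != -4)) ==> (j + r < -9 || 9*j >= r - 25 || 3*j <= 2)))))) && ((!(3*r > -2)) ==> ((tab[j + 2] != -4 ==> (2*j < -16 || 3*e >= j + 3 || 3*j <= 2)) && ((!(tab[j + 2] != -4)) ==> (j + r < -9 || 9*j >= r - 25 || 3*j <= 2)))))) && ((!(3*r > -2)) ==> ((tab[j + 2] != -4 ==> (2*j < -16 || 3*e >= j + 3 || 3*j <= 2)) && ((!(tab[j + 2] != -4)) ==> (j + r < -9 || 9*j >= r - 25 || 3*j <= 2))))
So before the loop: (3*r > -2 ==> (j + 2*r < 3*tab[r] + 6 && 2*tab[4] > 0 && (3*r > -2 ==> (j + 2*r < 3*tab[r] + 6 && 2*tab[4] > 0 && (3*r > -2 ==> (j + 2*r < 3*tab[r] + 6 && 2*tab[4] > 0 && (3*r > -2 ==> (j + 2*r < 3*tab[r] + 6 && 2*tab[4] > 0 && (!(3*r > -2)) && (tab[j + 2] != -4 ==> (2*j < -16 || 3*e >= j + 3 || 3*j <= 2)) && ((!(tab[j + 2] != -4)) ==> (j + r < -9 || 9*j >= r - 25 || 3*j <= 2)))) && ((!(3*r > -2)) ==> ((tab[j + 2] != -4 ==> (2*j < -16 || 3*e >= j + 3 || 3*j <= 2)) && ((!(tab[j + 2] != -4)) ==> (j + r < -9 || 9*j >= r - 25 || 3*j <= 2)))))) && ((!(3*r > -2)) ==> ((tab[j + 2] != -4 ==> (2*j < -16 || 3*e >= j + 3 || 3*j <= 2)) && ((!(tab[j + 2] != -4)) ==> (j + r < -9 || 9*j >= r - 25 || 3*j <= 2)))))) && ((!(3*r > -2)) ==> ((tab[j + 2] != -4 ==> (2*j < -16 || 3*e >= j + 3 || 3*j <= 2)) && ((!(tab[j + 2] != -4)) ==> (j + r < -9 || 9*j >= r - 25 || 3*j <= 2)))))) && ((!(3*r > -2)) ==> ((tab[j + 2] != -4 ==> (2*j < -16 || 3*e >= j + 3 || 3*j <= 2)) && ((!(tab[j + 2] != -4)) ==> (j + r < -9 || 9*j >= r - 25 || 3*j <= 2))))
Answer: WP = (3*r > -2 ==> (j + 2*r < 3*tab[r] + 6 && 2*tab[4] > 0 && (3*r > -2 ==> (j + 2*r < 3*tab[r] + 6 && 2*tab[4] > 0 && (3*r > -2 ==> (j + 2*r < 3*tab[r] + 6 && 2*tab[4] > 0 && (3*r > -2 ==> (j + 2*r < 3*tab[r] + 6 && 2*tab[4] > 0 && (!(3*r > -2)) && (tab[j + 2] != -4 ==> (2*j < -16 || 3*e >= j + 3 || 3*j <= 2)) && ((!(tab[j + 2] != -4)) ==> (j + r < -9 || 9*j >= r - 25 || 3*j <= 2)))) && ((!(3*r > -2)) ==> ((tab[j + 2] != -4 ==> (2*j < -16 || 3*e >= j + 3 || 3*j <= 2)) && ((!(tab[j + 2] != -4)) ==> (j + r < -9 || 9*j >= r - 25 || 3*j <= 2)))))) && ((!(3*r > -2)) ==> ((tab[j + 2] != -4 ==> (2*j < -16 || 3*e >= j + 3 || 3*j <= 2)) && ((!(tab[j + 2] != -4)) ==> (j + r < -9 || 9*j >= r - 25 || 3*j <= 2)))))) && ((!(3*r > -2)) ==> ((tab[j + 2] != -4 ==> (2*j < -16 || 3*e >= j + 3 || 3*j <= 2)) && ((!(tab[j + 2] != -4)) ==> (j + r < -9 || 9*j >= r - 25 || 3*j <= 2)))))) && ((!(3*r > -2)) ==> ((tab[j + 2] != -4 ==> (2*j < -16 || 3*e >= j + 3 || 3*j <= 2)) && ((!(tab[j + 2] != -4)) ==> (j + r < -9 || 9*j >= r - 25 || 3*j <= 2))))


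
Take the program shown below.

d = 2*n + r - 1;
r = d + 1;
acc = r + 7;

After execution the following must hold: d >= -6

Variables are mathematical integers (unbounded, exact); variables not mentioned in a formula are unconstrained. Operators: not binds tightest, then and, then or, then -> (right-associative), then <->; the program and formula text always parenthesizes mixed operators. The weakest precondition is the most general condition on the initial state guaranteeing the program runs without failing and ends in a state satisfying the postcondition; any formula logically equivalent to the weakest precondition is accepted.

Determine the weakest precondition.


Working backward. After the program, d >= -6 must hold.
Before acc := r + 7: d >= -6
Before r := d + 1: d >= -6
Before d := 2*n + r - 1: 2*n + r >= -5
Answer: WP = 2*n + r >= -5


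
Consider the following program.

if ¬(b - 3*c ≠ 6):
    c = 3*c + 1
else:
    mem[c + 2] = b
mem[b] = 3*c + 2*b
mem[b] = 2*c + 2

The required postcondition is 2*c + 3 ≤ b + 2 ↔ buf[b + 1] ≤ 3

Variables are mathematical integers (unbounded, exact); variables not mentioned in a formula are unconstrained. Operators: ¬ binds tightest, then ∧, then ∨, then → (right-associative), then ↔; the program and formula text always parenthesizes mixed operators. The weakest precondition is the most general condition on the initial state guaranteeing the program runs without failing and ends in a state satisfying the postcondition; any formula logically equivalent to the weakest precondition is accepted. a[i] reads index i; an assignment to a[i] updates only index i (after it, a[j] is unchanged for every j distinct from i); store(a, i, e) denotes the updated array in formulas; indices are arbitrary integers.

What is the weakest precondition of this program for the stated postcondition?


Working backward. After the program, the postcondition 2*c + 3 ≤ b + 2 ↔ buf[b + 1] ≤ 3 must hold; in canonical form it is 2*c ≤ b - 1 ↔ buf[b + 1] ≤ 3.
Before mem[b] := 2*c + 2: 2*c ≤ b - 1 ↔ buf[b + 1] ≤ 3
Before mem[b] := 3*c + 2*b: 2*c ≤ b - 1 ↔ buf[b + 1] ≤ 3
Then branch requires 6*c ≤ b - 3 ↔ buf[b + 1] ≤ 3; else branch requires 2*c ≤ b - 1 ↔ buf[b + 1] ≤ 3.
Before the if: ((¬(b ≠ 3*c + 6)) → (6*c ≤ b - 3 ↔ buf[b + 1] ≤ 3)) ∧ (b ≠ 3*c + 6 → (2*c ≤ b - 1 ↔ buf[b + 1] ≤ 3))
Answer: WP = ((¬(b ≠ 3*c + 6)) → (6*c ≤ b - 3 ↔ buf[b + 1] ≤ 3)) ∧ (b ≠ 3*c + 6 → (2*c ≤ b - 1 ↔ buf[b + 1] ≤ 3))


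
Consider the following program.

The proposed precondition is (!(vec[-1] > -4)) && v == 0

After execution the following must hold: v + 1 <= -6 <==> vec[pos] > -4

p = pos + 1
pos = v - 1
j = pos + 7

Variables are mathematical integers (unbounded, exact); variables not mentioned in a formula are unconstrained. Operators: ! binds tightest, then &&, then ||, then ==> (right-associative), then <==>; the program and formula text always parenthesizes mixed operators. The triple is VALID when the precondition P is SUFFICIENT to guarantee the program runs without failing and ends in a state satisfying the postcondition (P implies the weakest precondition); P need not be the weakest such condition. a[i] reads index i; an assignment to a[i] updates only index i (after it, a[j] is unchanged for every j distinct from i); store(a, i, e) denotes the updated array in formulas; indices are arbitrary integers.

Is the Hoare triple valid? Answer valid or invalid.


Working backward. After the program, the postcondition v + 1 <= -6 <==> vec[pos] > -4 must hold; in canonical form it is v <= -7 <==> vec[pos] > -4.
Before j := pos + 7: v <= -7 <==> vec[pos] > -4
Before pos := v - 1: v <= -7 <==> vec[v - 1] > -4
Before p := pos + 1: v <= -7 <==> vec[v - 1] > -4
The weakest precondition is v <= -7 <==> vec[v - 1] > -4.
Check whether (!(vec[-1] > -4)) && v == 0 implies it.
Every state satisfying the precondition satisfies the weakest precondition: the implication holds.
Answer: valid


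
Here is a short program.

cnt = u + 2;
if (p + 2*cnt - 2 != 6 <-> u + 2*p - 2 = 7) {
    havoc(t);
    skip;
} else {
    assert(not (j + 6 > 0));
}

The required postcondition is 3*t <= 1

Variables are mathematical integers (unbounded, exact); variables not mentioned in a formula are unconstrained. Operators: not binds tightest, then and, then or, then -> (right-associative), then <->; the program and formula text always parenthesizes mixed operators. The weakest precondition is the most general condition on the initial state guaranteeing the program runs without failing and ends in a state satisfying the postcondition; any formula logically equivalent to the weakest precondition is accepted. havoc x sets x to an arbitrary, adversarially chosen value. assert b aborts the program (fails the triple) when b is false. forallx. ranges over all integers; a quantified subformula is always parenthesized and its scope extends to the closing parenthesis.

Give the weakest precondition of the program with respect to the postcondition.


Working backward. After the program, 3*t <= 1 must hold.
Then branch requires forall t_1. 3*t_1 <= 1; else branch requires (not (j > -6)) and 3*t <= 1.
Before the if: ((2*cnt + p != 8 <-> 2*p + u = 9) -> (forall t_1. 3*t_1 <= 1)) and ((not (2*cnt + p != 8 <-> 2*p + u = 9)) -> ((not (j > -6)) and 3*t <= 1))
Before cnt := u + 2: ((p + 2*u != 4 <-> 2*p + u = 9) -> (forall t_1. 3*t_1 <= 1)) and ((not (p + 2*u != 4 <-> 2*p + u = 9)) -> ((not (j > -6)) and 3*t <= 1))
Answer: WP = ((p + 2*u != 4 <-> 2*p + u = 9) -> (forall t_1. 3*t_1 <= 1)) and ((not (p + 2*u != 4 <-> 2*p + u = 9)) -> ((not (j > -6)) and 3*t <= 1))


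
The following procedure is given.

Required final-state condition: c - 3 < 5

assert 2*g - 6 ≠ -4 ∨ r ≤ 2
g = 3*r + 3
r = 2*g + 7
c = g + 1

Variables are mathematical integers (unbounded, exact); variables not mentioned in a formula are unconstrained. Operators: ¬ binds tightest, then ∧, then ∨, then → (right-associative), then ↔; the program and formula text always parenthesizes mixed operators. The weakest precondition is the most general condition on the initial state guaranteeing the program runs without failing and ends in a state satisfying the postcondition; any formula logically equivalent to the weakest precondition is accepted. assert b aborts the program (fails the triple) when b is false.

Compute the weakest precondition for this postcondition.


Working backward. After the program, the postcondition c - 3 < 5 must hold; in canonical form it is c < 8.
Before c := g + 1: g < 7
Before r := 2*g + 7: g < 7
Before g := 3*r + 3: 3*r < 4
Before assert 2*g - 6 ≠ -4 ∨ r ≤ 2: (2*g ≠ 2 ∨ r ≤ 2) ∧ 3*r < 4
Answer: WP = (2*g ≠ 2 ∨ r ≤ 2) ∧ 3*r < 4


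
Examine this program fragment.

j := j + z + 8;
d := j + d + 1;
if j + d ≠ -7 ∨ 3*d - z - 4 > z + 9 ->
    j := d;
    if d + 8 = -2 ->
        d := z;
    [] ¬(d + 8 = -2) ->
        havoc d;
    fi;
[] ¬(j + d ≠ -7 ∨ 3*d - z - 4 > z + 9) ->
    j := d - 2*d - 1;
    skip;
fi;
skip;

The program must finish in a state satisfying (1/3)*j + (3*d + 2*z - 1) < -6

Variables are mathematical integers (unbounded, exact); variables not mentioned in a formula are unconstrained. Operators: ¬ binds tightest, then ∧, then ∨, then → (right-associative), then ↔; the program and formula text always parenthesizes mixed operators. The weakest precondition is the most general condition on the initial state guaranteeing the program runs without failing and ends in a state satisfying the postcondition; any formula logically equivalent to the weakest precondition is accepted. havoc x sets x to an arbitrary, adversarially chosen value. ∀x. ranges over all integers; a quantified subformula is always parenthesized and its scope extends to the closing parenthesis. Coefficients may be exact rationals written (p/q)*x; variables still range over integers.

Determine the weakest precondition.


Working backward. After the program, the postcondition (1/3)*j + (3*d + 2*z - 1) < -6 must hold; in canonical form it is 3*d + (1/3)*j + 2*z < -5.
Before skip: 3*d + (1/3)*j + 2*z < -5
Then branch requires (d = -10 → (1/3)*d + 5*z < -5) ∧ ((¬(d = -10)) → (∀d_1. (1/3)*d + 3*d_1 + 2*z < -5)); else branch requires (8/3)*d + 2*z < -14/3.
Before the if: ((d + j ≠ -7 ∨ 3*d > 2*z + 13) → ((d = -10 → (1/3)*d + 5*z < -5) ∧ ((¬(d = -10)) → (∀d_1. (1/3)*d + 3*d_1 + 2*z < -5)))) ∧ ((¬(d + j ≠ -7 ∨ 3*d > 2*z + 13)) → (8/3)*d + 2*z < -14/3)
Before d := j + d + 1: ((d + 2*j ≠ -8 ∨ 3*d + 3*j > 2*z + 10) → ((d + j = -11 → (1/3)*d + (1/3)*j + 5*z < -16/3) ∧ ((¬(d + j = -11)) → (∀d_1. (1/3)*d + 3*d_1 + (1/3)*j + 2*z < -16/3)))) ∧ ((¬(d + 2*j ≠ -8 ∨ 3*d + 3*j > 2*z + 10)) → (8/3)*d + (8/3)*j + 2*z < -22/3)
Before j := j + z + 8: ((d + 2*j + 2*z ≠ -24 ∨ 3*d + 3*j + z > -14) → ((d + j + z = -19 → (1/3)*d + (1/3)*j + (16/3)*z < -8) ∧ ((¬(d + j + z = -19)) → (∀d_1. (1/3)*d + 3*d_1 + (1/3)*j + (7/3)*z < -8)))) ∧ ((¬(d + 2*j + 2*z ≠ -24 ∨ 3*d + 3*j + z > -14)) → (8/3)*d + (8/3)*j + (14/3)*z < -86/3)
Answer: WP = ((d + 2*j + 2*z ≠ -24 ∨ 3*d + 3*j + z > -14) → ((d + j + z = -19 → (1/3)*d + (1/3)*j + (16/3)*z < -8) ∧ ((¬(d + j + z = -19)) → (∀d_1. (1/3)*d + 3*d_1 + (1/3)*j + (7/3)*z < -8)))) ∧ ((¬(d + 2*j + 2*z ≠ -24 ∨ 3*d + 3*j + z > -14)) → (8/3)*d + (8/3)*j + (14/3)*z < -86/3)


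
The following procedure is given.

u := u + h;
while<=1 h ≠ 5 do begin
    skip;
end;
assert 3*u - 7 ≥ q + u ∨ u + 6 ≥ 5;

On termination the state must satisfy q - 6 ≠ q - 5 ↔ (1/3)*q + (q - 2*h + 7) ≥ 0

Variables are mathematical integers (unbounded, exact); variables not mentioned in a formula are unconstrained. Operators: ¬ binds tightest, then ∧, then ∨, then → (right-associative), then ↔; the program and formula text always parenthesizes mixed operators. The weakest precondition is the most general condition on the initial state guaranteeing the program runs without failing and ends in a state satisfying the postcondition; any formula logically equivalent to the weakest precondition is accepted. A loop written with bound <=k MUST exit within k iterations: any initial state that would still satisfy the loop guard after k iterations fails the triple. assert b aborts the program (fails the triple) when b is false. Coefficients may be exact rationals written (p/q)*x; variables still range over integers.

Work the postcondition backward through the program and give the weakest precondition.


Working backward. After the program, the postcondition q - 6 ≠ q - 5 ↔ (1/3)*q + (q - 2*h + 7) ≥ 0 must hold; in canonical form it is (4/3)*q ≥ 2*h - 7.
Before assert 3*u - 7 ≥ q + u ∨ u + 6 ≥ 5: (2*u ≥ q + 7 ∨ u ≥ -1) ∧ (4/3)*q ≥ 2*h - 7
Before the loop (bound <=1), unroll the exhaustion recursion (WP_0 = exit-now case; WP_j = one more guarded iteration, up to j = 1):
  WP_0: (¬(h ≠ 5)) ∧ (2*u ≥ q + 7 ∨ u ≥ -1) ∧ (4/3)*q ≥ 2*h - 7
  WP_1: (h ≠ 5 → ((¬(h ≠ 5)) ∧ (2*u ≥ q + 7 ∨ u ≥ -1) ∧ (4/3)*q ≥ 2*h - 7)) ∧ ((¬(h ≠ 5)) → ((2*u ≥ q + 7 ∨ u ≥ -1) ∧ (4/3)*q ≥ 2*h - 7))
So before the loop: (h ≠ 5 → ((¬(h ≠ 5)) ∧ (2*u ≥ q + 7 ∨ u ≥ -1) ∧ (4/3)*q ≥ 2*h - 7)) ∧ ((¬(h ≠ 5)) → ((2*u ≥ q + 7 ∨ u ≥ -1) ∧ (4/3)*q ≥ 2*h - 7))
Before u := u + h: (h ≠ 5 → ((¬(h ≠ 5)) ∧ (2*h + 2*u ≥ q + 7 ∨ h + u ≥ -1) ∧ (4/3)*q ≥ 2*h - 7)) ∧ ((¬(h ≠ 5)) → ((2*h + 2*u ≥ q + 7 ∨ h + u ≥ -1) ∧ (4/3)*q ≥ 2*h - 7))
Answer: WP = (h ≠ 5 → ((¬(h ≠ 5)) ∧ (2*h + 2*u ≥ q + 7 ∨ h + u ≥ -1) ∧ (4/3)*q ≥ 2*h - 7)) ∧ ((¬(h ≠ 5)) → ((2*h + 2*u ≥ q + 7 ∨ h + u ≥ -1) ∧ (4/3)*q ≥ 2*h - 7))


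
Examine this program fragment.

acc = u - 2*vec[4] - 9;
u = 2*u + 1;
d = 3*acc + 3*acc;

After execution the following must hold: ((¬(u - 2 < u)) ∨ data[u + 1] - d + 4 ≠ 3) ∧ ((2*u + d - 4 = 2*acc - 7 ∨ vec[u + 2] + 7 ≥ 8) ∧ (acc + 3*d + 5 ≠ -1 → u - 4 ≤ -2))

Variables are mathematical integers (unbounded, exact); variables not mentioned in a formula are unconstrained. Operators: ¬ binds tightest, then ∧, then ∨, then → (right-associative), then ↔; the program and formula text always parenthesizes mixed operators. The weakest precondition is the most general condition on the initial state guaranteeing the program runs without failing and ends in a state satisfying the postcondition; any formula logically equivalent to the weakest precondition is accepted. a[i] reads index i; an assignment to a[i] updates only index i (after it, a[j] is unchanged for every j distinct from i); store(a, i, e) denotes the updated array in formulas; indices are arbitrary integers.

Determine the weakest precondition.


Working backward. After the program, the postcondition ((¬(u - 2 < u)) ∨ data[u + 1] - d + 4 ≠ 3) ∧ ((2*u + d - 4 = 2*acc - 7 ∨ vec[u + 2] + 7 ≥ 8) ∧ (acc + 3*d + 5 ≠ -1 → u - 4 ≤ -2)) must hold; in canonical form it is data[u + 1] ≠ d - 1 ∧ (d + 2*u = 2*acc - 3 ∨ vec[u + 2] ≥ 1) ∧ (acc + 3*d ≠ -6 → u ≤ 2).
Before d := 3*acc + 3*acc: data[u + 1] ≠ 6*acc - 1 ∧ (4*acc + 2*u = -3 ∨ vec[u + 2] ≥ 1) ∧ (19*acc ≠ -6 → u ≤ 2)
Before u := 2*u + 1: data[2*u + 2] ≠ 6*acc - 1 ∧ (4*acc + 4*u = -5 ∨ vec[2*u + 3] ≥ 1) ∧ (19*acc ≠ -6 → 2*u ≤ 1)
Before acc := u - 2*vec[4] - 9: data[2*u + 2] + 12*vec[4] ≠ 6*u - 55 ∧ (8*u = 8*vec[4] + 31 ∨ vec[2*u + 3] ≥ 1) ∧ (19*u ≠ 38*vec[4] + 165 → 2*u ≤ 1)
Answer: WP = data[2*u + 2] + 12*vec[4] ≠ 6*u - 55 ∧ (8*u = 8*vec[4] + 31 ∨ vec[2*u + 3] ≥ 1) ∧ (19*u ≠ 38*vec[4] + 165 → 2*u ≤ 1)
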